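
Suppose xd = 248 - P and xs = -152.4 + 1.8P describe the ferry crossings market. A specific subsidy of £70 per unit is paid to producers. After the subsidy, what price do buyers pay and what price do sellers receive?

Pre-subsidy: 248 - P = -152.4 + 1.8P gives P* = 143, x* = 105.
With the subsidy, sellers receive Ps = Pb + 70 for each unit, where Pb is the price buyers pay.
Supply in terms of Pb becomes xs = -152.4 + 1.8(Pb + 70) = -26.4 + 1.8Pb. Setting this equal to demand: 248 - Pb = -26.4 + 1.8Pb, so Pb = 98.
Sellers receive Ps = 98 + 70 = 168; x' = 248 − 1·98 = 150.

Buyers pay £98; sellers receive £168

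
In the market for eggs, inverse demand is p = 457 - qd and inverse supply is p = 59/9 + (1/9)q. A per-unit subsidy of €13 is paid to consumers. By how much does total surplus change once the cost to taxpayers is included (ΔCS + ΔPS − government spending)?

Pre-subsidy: 457 - q = 59/9 + (1/9)q gives q* = 405.4 and p* = 51.6.
With the rebate, buyers effectively pay pb = ps − 13, where ps is the price sellers receive.
On the curves, pb = 457 - q and ps = 59/9 + (1/9)q; the wedge ps − pb = 13 gives 59/9 + (1/9)q − (457 - q) = 13, so q' = 417.1.
Then pb = 457 − 1·417.1 = 39.9 and ps = 59/9 + (1/9)·417.1 = 52.9.
ΔCS = ½(405.4 + 417.1)(51.6 − 39.9) = 4811.625; ΔPS = ½(405.4 + 417.1)(52.9 − 51.6) = 534.625.
Government spending = 13 × 417.1 = 5422.3.
Net change = 4811.625 + 534.625 − 5422.3 = -76.05. The loss equals the DWL triangle ½·13·11.7.

Net change in total surplus = -€76.05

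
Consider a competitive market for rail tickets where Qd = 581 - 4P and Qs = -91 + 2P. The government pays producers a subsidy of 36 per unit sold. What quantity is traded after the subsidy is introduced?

Pre-subsidy: 581 - 4P = -91 + 2P gives P* = 112, Q* = 133.
With the subsidy, sellers receive Ps = Pb + 36 for each unit, where Pb is the price buyers pay.
Supply in terms of Pb becomes Qs = -91 + 2(Pb + 36) = -19 + 2Pb. Setting this equal to demand: 581 - 4Pb = -19 + 2Pb, so Pb = 100.
Sellers receive Ps = 100 + 36 = 136; Q' = 581 − 4·100 = 181.

Q' = 181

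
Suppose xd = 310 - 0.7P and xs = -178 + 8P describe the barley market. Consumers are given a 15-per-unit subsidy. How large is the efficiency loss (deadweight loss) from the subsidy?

Deadweight loss = 2100/29

Pre-subsidy: 310 - 0.7P = -178 + 8P gives P* = 4880/87, x* = 23554/87.
With the rebate, buyers effectively pay Pb = Ps − 15, where Ps is the price sellers receive.
Demand in terms of Ps becomes xd = 310 − 0.7(Ps − 15) = 320.5 - 0.7Ps. Setting this equal to supply: 320.5 - 0.7Ps = -178 + 8Ps, so Ps = 4985/87.
Buyers pay Pb = 4985/87 − 15 = 3680/87; x' = -178 + 8·(4985/87) = 24394/87.
The subsidy expands output by 24394/87 − 23554/87 = 280/29 past the efficient level; on those units the gap between marginal cost and willingness to pay runs from 0 up to 15.
DWL = ½ × 15 × 280/29 = 2100/29.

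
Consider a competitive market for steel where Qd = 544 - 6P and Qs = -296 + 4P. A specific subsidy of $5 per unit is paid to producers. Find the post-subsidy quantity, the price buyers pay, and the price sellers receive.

Pre-subsidy: 544 - 6P = -296 + 4P gives P* = 84, Q* = 40.
With the subsidy, sellers receive Ps = Pb + 5 for each unit, where Pb is the price buyers pay.
Supply in terms of Pb becomes Qs = -296 + 4(Pb + 5) = -276 + 4Pb. Setting this equal to demand: 544 - 6Pb = -276 + 4Pb, so Pb = 82.
Sellers receive Ps = 82 + 5 = 87; Q' = 544 − 6·82 = 52.

Q' = 52; buyers pay $82; sellers receive $87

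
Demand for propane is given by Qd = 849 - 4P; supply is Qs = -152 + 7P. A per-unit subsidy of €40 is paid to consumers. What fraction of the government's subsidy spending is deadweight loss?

DWL / government spending = 112/1291

Pre-subsidy: 849 - 4P = -152 + 7P gives P* = 91, Q* = 485.
With the rebate, buyers effectively pay Pb = Ps − 40, where Ps is the price sellers receive.
Demand in terms of Ps becomes Qd = 849 − 4(Ps − 40) = 1009 - 4Ps. Setting this equal to supply: 1009 - 4Ps = -152 + 7Ps, so Ps = 1161/11.
Buyers pay Pb = 1161/11 − 40 = 721/11; Q' = -152 + 7·(1161/11) = 6455/11.
ΔCS = ½(485 + 6455/11)(91 − 721/11) = 1650600/121; ΔPS = ½(485 + 6455/11)(1161/11 − 91) = 943200/121.
Government spending = 40 × 6455/11 = 258200/11.
DWL = ½ × 40 × (6455/11 − 485) = 22400/11; fraction = (22400/11) / (258200/11) = 112/1291.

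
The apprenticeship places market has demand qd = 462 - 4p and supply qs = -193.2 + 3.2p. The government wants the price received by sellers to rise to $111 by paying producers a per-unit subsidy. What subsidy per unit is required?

Required subsidy s = $36 per unit

At a seller price of 111, quantity supplied is -193.2 + 3.2·111 = 162.
Buyers absorb 162 only when they pay pb with 462 − 4·pb = 162, i.e. pb = 75.
s = ps − pb = 111 − 75 = 36.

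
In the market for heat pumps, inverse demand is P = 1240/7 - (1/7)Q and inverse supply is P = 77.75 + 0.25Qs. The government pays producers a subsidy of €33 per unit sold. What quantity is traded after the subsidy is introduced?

Q' = 337

Pre-subsidy: 1240/7 - (1/7)Q = 77.75 + 0.25Q gives Q* = 253 and P* = 141.
With the subsidy, sellers receive Ps = Pb + 33 for each unit, where Pb is the price buyers pay.
On the curves, Pb = 1240/7 - (1/7)Q and Ps = 77.75 + 0.25Q; the wedge Ps − Pb = 33 gives 77.75 + 0.25Q − (1240/7 - (1/7)Q) = 33, so Q' = 337.
Then Pb = 1240/7 − (1/7)·337 = 129 and Ps = 77.75 + 0.25·337 = 162.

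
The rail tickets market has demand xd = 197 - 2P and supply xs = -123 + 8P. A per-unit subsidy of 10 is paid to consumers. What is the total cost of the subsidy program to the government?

Pre-subsidy: 197 - 2P = -123 + 8P gives P* = 32, x* = 133.
With the rebate, buyers effectively pay Pb = Ps − 10, where Ps is the price sellers receive.
Demand in terms of Ps becomes xd = 197 − 2(Ps − 10) = 217 - 2Ps. Setting this equal to supply: 217 - 2Ps = -123 + 8Ps, so Ps = 34.
Buyers pay Pb = 34 − 10 = 24; x' = -123 + 8·34 = 149.
Government outlay = subsidy × quantity = 10 × 149 = 1490.

Government cost = 1490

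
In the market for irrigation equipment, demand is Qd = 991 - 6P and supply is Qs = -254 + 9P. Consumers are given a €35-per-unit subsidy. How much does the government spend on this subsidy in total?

Pre-subsidy: 991 - 6P = -254 + 9P gives P* = 83, Q* = 493.
With the rebate, buyers effectively pay Pb = Ps − 35, where Ps is the price sellers receive.
Demand in terms of Ps becomes Qd = 991 − 6(Ps − 35) = 1201 - 6Ps. Setting this equal to supply: 1201 - 6Ps = -254 + 9Ps, so Ps = 97.
Buyers pay Pb = 97 − 35 = 62; Q' = -254 + 9·97 = 619.
Government outlay = subsidy × quantity = 35 × 619 = 21665.

Government cost = €21665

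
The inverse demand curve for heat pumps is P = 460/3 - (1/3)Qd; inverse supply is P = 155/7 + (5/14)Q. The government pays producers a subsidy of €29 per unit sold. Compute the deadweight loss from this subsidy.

Pre-subsidy: 460/3 - (1/3)Q = 155/7 + (5/14)Q gives Q* = 190 and P* = 90.
With the subsidy, sellers receive Ps = Pb + 29 for each unit, where Pb is the price buyers pay.
On the curves, Pb = 460/3 - (1/3)Q and Ps = 155/7 + (5/14)Q; the wedge Ps − Pb = 29 gives 155/7 + (5/14)Q − (460/3 - (1/3)Q) = 29, so Q' = 232.
Then Pb = 460/3 − (1/3)·232 = 76 and Ps = 155/7 + (5/14)·232 = 105.
The subsidy expands output by 232 − 190 = 42 past the efficient level; on those units the gap between marginal cost and willingness to pay runs from 0 up to 29.
DWL = ½ × 29 × 42 = 609.

Deadweight loss = €609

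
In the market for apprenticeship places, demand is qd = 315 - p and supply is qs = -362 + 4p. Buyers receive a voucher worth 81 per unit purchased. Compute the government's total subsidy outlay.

Pre-subsidy: 315 - p = -362 + 4p gives p* = 135.4, q* = 179.6.
With the rebate, buyers effectively pay pb = ps − 81, where ps is the price sellers receive.
Demand in terms of ps becomes qd = 315 − 1(ps − 81) = 396 - ps. Setting this equal to supply: 396 - ps = -362 + 4ps, so ps = 151.6.
Buyers pay pb = 151.6 − 81 = 70.6; q' = -362 + 4·151.6 = 244.4.
Government outlay = subsidy × quantity = 81 × 244.4 = 19796.4.

Government cost = 19796.4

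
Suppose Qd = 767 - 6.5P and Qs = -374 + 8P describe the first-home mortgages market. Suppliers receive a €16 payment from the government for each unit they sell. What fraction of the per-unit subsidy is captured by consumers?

Pre-subsidy: 767 - 6.5P = -374 + 8P gives P* = 2282/29, Q* = 7410/29.
With the subsidy, sellers receive Ps = Pb + 16 for each unit, where Pb is the price buyers pay.
Supply in terms of Pb becomes Qs = -374 + 8(Pb + 16) = -246 + 8Pb. Setting this equal to demand: 767 - 6.5Pb = -246 + 8Pb, so Pb = 2026/29.
Sellers receive Ps = 2026/29 + 16 = 2490/29; Q' = 767 − 6.5·(2026/29) = 9074/29.
Buyers' price falls by P* − Pb = 2282/29 − 2026/29 = 256/29; sellers' price rises by Ps − P* = 2490/29 − 2282/29 = 208/29.
So consumers capture (256/29)/16 = 16/29 of each unit of subsidy.

Consumer share = 16/29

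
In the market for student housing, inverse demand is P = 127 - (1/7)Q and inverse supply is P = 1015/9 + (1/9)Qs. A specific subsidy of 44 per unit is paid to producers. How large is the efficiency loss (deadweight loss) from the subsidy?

Pre-subsidy: 127 - (1/7)Q = 1015/9 + (1/9)Q gives Q* = 56 and P* = 119.
With the subsidy, sellers receive Ps = Pb + 44 for each unit, where Pb is the price buyers pay.
On the curves, Pb = 127 - (1/7)Q and Ps = 1015/9 + (1/9)Q; the wedge Ps − Pb = 44 gives 1015/9 + (1/9)Q − (127 - (1/7)Q) = 44, so Q' = 229.25.
Then Pb = 127 − (1/7)·229.25 = 94.25 and Ps = 1015/9 + (1/9)·229.25 = 138.25.
The subsidy expands output by 229.25 − 56 = 173.25 past the efficient level; on those units the gap between marginal cost and willingness to pay runs from 0 up to 44.
DWL = ½ × 44 × 173.25 = 3811.5.

Deadweight loss = 3811.5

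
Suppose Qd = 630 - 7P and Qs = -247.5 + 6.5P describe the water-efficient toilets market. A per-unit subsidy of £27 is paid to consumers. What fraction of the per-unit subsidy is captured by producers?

Pre-subsidy: 630 - 7P = -247.5 + 6.5P gives P* = 65, Q* = 175.
With the rebate, buyers effectively pay Pb = Ps − 27, where Ps is the price sellers receive.
Demand in terms of Ps becomes Qd = 630 − 7(Ps − 27) = 819 - 7Ps. Setting this equal to supply: 819 - 7Ps = -247.5 + 6.5Ps, so Ps = 79.
Buyers pay Pb = 79 − 27 = 52; Q' = -247.5 + 6.5·79 = 266.
Buyers' price falls by P* − Pb = 65 − 52 = 13; sellers' price rises by Ps − P* = 79 − 65 = 14.
So producers capture 14/27 = 14/27 of each unit of subsidy.

Producer share = 14/27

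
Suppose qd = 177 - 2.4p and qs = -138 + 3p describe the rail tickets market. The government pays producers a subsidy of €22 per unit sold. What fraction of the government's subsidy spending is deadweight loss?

Pre-subsidy: 177 - 2.4p = -138 + 3p gives p* = 175/3, q* = 37.
With the subsidy, sellers receive ps = pb + 22 for each unit, where pb is the price buyers pay.
Supply in terms of pb becomes qs = -138 + 3(pb + 22) = -72 + 3pb. Setting this equal to demand: 177 - 2.4pb = -72 + 3pb, so pb = 415/9.
Sellers receive ps = 415/9 + 22 = 613/9; q' = 177 − 2.4·(415/9) = 199/3.
ΔCS = ½(37 + 199/3)(175/3 − 415/9) = 17050/27; ΔPS = ½(37 + 199/3)(613/9 − 175/3) = 13640/27.
Government spending = 22 × 199/3 = 4378/3.
DWL = ½ × 22 × (199/3 − 37) = 968/3; fraction = (968/3) / (4378/3) = 44/199.

DWL / government spending = 44/199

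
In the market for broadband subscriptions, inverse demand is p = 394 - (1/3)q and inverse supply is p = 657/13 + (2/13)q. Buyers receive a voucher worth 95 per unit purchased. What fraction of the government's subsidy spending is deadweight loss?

Pre-subsidy: 394 - (1/3)q = 657/13 + (2/13)q gives q* = 705 and p* = 159.
With the rebate, buyers effectively pay pb = ps − 95, where ps is the price sellers receive.
On the curves, pb = 394 - (1/3)q and ps = 657/13 + (2/13)q; the wedge ps − pb = 95 gives 657/13 + (2/13)q − (394 - (1/3)q) = 95, so q' = 900.
Then pb = 394 − (1/3)·900 = 94 and ps = 657/13 + (2/13)·900 = 189.
ΔCS = ½(705 + 900)(159 − 94) = 52162.5; ΔPS = ½(705 + 900)(189 − 159) = 24075.
Government spending = 95 × 900 = 85500.
DWL = ½ × 95 × (900 − 705) = 9262.5; fraction = 9262.5 / 85500 = 13/120.

DWL / government spending = 13/120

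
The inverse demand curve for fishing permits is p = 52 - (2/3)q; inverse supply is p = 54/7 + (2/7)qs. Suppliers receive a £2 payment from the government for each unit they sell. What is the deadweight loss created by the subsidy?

Pre-subsidy: 52 - (2/3)q = 54/7 + (2/7)q gives q* = 46.5 and p* = 21.
With the subsidy, sellers receive ps = pb + 2 for each unit, where pb is the price buyers pay.
On the curves, pb = 52 - (2/3)q and ps = 54/7 + (2/7)q; the wedge ps − pb = 2 gives 54/7 + (2/7)q − (52 - (2/3)q) = 2, so q' = 48.6.
Then pb = 52 − (2/3)·48.6 = 19.6 and ps = 54/7 + (2/7)·48.6 = 21.6.
The subsidy expands output by 48.6 − 46.5 = 2.1 past the efficient level; on those units the gap between marginal cost and willingness to pay runs from 0 up to 2.
DWL = ½ × 2 × 2.1 = 2.1.

Deadweight loss = £2.1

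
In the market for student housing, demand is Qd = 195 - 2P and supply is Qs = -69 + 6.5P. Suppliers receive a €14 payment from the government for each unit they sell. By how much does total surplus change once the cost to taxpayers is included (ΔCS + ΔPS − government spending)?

Pre-subsidy: 195 - 2P = -69 + 6.5P gives P* = 528/17, Q* = 2259/17.
With the subsidy, sellers receive Ps = Pb + 14 for each unit, where Pb is the price buyers pay.
Supply in terms of Pb becomes Qs = -69 + 6.5(Pb + 14) = 22 + 6.5Pb. Setting this equal to demand: 195 - 2Pb = 22 + 6.5Pb, so Pb = 346/17.
Sellers receive Ps = 346/17 + 14 = 584/17; Q' = 195 − 2·(346/17) = 2623/17.
ΔCS = ½(2259/17 + 2623/17)(528/17 − 346/17) = 444262/289; ΔPS = ½(2259/17 + 2623/17)(584/17 − 528/17) = 136696/289.
Government spending = 14 × 2623/17 = 36722/17.
Net change = 444262/289 + 136696/289 − 36722/17 = -2548/17. The loss equals the DWL triangle ½·14·364/17.

Net change in total surplus = -2548/17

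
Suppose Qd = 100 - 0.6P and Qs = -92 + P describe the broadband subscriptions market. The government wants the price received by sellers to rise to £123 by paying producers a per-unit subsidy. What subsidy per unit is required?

Required subsidy s = £8 per unit

At a seller price of 123, quantity supplied is -92 + 1·123 = 31.
Buyers absorb 31 only when they pay Pb with 100 − 0.6·Pb = 31, i.e. Pb = 115.
s = Ps − Pb = 123 − 115 = 8.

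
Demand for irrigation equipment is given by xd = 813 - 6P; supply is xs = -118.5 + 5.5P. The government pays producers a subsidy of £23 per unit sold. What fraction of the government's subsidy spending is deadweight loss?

DWL / government spending = 11/131

Pre-subsidy: 813 - 6P = -118.5 + 5.5P gives P* = 81, x* = 327.
With the subsidy, sellers receive Ps = Pb + 23 for each unit, where Pb is the price buyers pay.
Supply in terms of Pb becomes xs = -118.5 + 5.5(Pb + 23) = 8 + 5.5Pb. Setting this equal to demand: 813 - 6Pb = 8 + 5.5Pb, so Pb = 70.
Sellers receive Ps = 70 + 23 = 93; x' = 813 − 6·70 = 393.
ΔCS = ½(327 + 393)(81 − 70) = 3960; ΔPS = ½(327 + 393)(93 − 81) = 4320.
Government spending = 23 × 393 = 9039.
DWL = ½ × 23 × (393 − 327) = 759; fraction = 759 / 9039 = 11/131.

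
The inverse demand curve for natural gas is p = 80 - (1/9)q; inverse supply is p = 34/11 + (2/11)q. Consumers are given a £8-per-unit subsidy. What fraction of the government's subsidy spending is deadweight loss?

DWL / government spending = 22/467

Pre-subsidy: 80 - (1/9)q = 34/11 + (2/11)q gives q* = 7614/29 and p* = 1474/29.
With the rebate, buyers effectively pay pb = ps − 8, where ps is the price sellers receive.
On the curves, pb = 80 - (1/9)q and ps = 34/11 + (2/11)q; the wedge ps − pb = 8 gives 34/11 + (2/11)q − (80 - (1/9)q) = 8, so q' = 8406/29.
Then pb = 80 − (1/9)·(8406/29) = 1386/29 and ps = 34/11 + (2/11)·(8406/29) = 1618/29.
ΔCS = ½(7614/29 + 8406/29)(1474/29 − 1386/29) = 704880/841; ΔPS = ½(7614/29 + 8406/29)(1618/29 − 1474/29) = 1153440/841.
Government spending = 8 × 8406/29 = 67248/29.
DWL = ½ × 8 × (8406/29 − 7614/29) = 3168/29; fraction = (3168/29) / (67248/29) = 22/467.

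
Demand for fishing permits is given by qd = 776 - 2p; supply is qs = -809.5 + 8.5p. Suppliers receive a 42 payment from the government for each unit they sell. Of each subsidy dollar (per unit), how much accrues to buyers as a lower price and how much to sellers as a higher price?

Pre-subsidy: 776 - 2p = -809.5 + 8.5p gives p* = 151, q* = 474.
With the subsidy, sellers receive ps = pb + 42 for each unit, where pb is the price buyers pay.
Supply in terms of pb becomes qs = -809.5 + 8.5(pb + 42) = -452.5 + 8.5pb. Setting this equal to demand: 776 - 2pb = -452.5 + 8.5pb, so pb = 117.
Sellers receive ps = 117 + 42 = 159; q' = 776 − 2·117 = 542.
Buyers' price falls by p* − pb = 151 − 117 = 34; sellers' price rises by ps − p* = 159 − 151 = 8.

Buyers gain 34 per unit; sellers gain 8 per unit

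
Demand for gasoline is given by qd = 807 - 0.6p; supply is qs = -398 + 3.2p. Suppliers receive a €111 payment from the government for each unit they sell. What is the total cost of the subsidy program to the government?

Pre-subsidy: 807 - 0.6p = -398 + 3.2p gives p* = 6025/19, q* = 11718/19.
With the subsidy, sellers receive ps = pb + 111 for each unit, where pb is the price buyers pay.
Supply in terms of pb becomes qs = -398 + 3.2(pb + 111) = -42.8 + 3.2pb. Setting this equal to demand: 807 - 0.6pb = -42.8 + 3.2pb, so pb = 4249/19.
Sellers receive ps = 4249/19 + 111 = 6358/19; q' = 807 − 0.6·(4249/19) = 63918/95.
Government outlay = subsidy × quantity = 111 × 63918/95 = 7094898/95.

Government cost = 7094898/95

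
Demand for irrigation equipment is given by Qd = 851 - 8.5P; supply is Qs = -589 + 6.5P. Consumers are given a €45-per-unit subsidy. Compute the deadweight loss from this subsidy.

Deadweight loss = €3729.375

Pre-subsidy: 851 - 8.5P = -589 + 6.5P gives P* = 96, Q* = 35.
With the rebate, buyers effectively pay Pb = Ps − 45, where Ps is the price sellers receive.
Demand in terms of Ps becomes Qd = 851 − 8.5(Ps − 45) = 1233.5 - 8.5Ps. Setting this equal to supply: 1233.5 - 8.5Ps = -589 + 6.5Ps, so Ps = 121.5.
Buyers pay Pb = 121.5 − 45 = 76.5; Q' = -589 + 6.5·121.5 = 200.75.
The subsidy expands output by 200.75 − 35 = 165.75 past the efficient level; on those units the gap between marginal cost and willingness to pay runs from 0 up to 45.
DWL = ½ × 45 × 165.75 = 3729.375.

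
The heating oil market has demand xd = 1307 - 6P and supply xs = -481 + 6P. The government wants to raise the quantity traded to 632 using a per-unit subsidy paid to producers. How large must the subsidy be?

At x = 632, invert demand for the buyer price: Pb = (1307 − 632)/6 = 112.5; invert supply for the seller price: Ps = (632 − (-481))/6 = 185.5.
The subsidy must fill the gap: s = Ps − Pb = 185.5 − 112.5 = 73.

Required subsidy s = 73 per unit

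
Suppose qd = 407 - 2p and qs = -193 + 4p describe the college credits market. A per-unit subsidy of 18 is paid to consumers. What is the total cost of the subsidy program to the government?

Government cost = 4158

Pre-subsidy: 407 - 2p = -193 + 4p gives p* = 100, q* = 207.
With the rebate, buyers effectively pay pb = ps − 18, where ps is the price sellers receive.
Demand in terms of ps becomes qd = 407 − 2(ps − 18) = 443 - 2ps. Setting this equal to supply: 443 - 2ps = -193 + 4ps, so ps = 106.
Buyers pay pb = 106 − 18 = 88; q' = -193 + 4·106 = 231.
Government outlay = subsidy × quantity = 18 × 231 = 4158.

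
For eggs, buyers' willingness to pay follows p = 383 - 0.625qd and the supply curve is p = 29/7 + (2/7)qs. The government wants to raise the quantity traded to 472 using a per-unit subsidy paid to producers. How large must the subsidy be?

Required subsidy s = 51 per unit

At q = 472, from the demand curve buyers pay pb = 383 − 0.625·472 = 88; from the supply curve sellers need ps = 29/7 + (2/7)·472 = 139.
The subsidy must fill the gap: s = ps − pb = 139 − 88 = 51.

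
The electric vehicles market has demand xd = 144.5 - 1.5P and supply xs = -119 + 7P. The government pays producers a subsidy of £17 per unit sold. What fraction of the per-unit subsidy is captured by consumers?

Pre-subsidy: 144.5 - 1.5P = -119 + 7P gives P* = 31, x* = 98.
With the subsidy, sellers receive Ps = Pb + 17 for each unit, where Pb is the price buyers pay.
Supply in terms of Pb becomes xs = -119 + 7(Pb + 17) = 0 + 7Pb. Setting this equal to demand: 144.5 - 1.5Pb = 0 + 7Pb, so Pb = 17.
Sellers receive Ps = 17 + 17 = 34; x' = 144.5 − 1.5·17 = 119.
Buyers' price falls by P* − Pb = 31 − 17 = 14; sellers' price rises by Ps − P* = 34 − 31 = 3.
So consumers capture 14/17 = 14/17 of each unit of subsidy.

Consumer share = 14/17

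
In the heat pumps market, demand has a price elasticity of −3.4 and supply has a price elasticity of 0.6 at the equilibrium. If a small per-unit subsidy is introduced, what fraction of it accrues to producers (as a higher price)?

Producer share = 0.85

For a small subsidy around the equilibrium, the benefit split depends on the relative slopes, which at a point are proportional to the elasticities.
Buyer share = εs/(εs + |εd|) = 0.6/(0.6 + 3.4) = 0.15; seller share = |εd|/(εs + |εd|) = 0.85.
So producers capture 0.85 of the subsidy.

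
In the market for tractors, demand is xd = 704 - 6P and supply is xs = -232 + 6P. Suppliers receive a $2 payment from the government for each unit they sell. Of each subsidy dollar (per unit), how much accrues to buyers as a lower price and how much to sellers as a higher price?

Pre-subsidy: 704 - 6P = -232 + 6P gives P* = 78, x* = 236.
With the subsidy, sellers receive Ps = Pb + 2 for each unit, where Pb is the price buyers pay.
Supply in terms of Pb becomes xs = -232 + 6(Pb + 2) = -220 + 6Pb. Setting this equal to demand: 704 - 6Pb = -220 + 6Pb, so Pb = 77.
Sellers receive Ps = 77 + 2 = 79; x' = 704 − 6·77 = 242.
Buyers' price falls by P* − Pb = 78 − 77 = 1; sellers' price rises by Ps − P* = 79 − 78 = 1.

Buyers gain $1 per unit; sellers gain $1 per unit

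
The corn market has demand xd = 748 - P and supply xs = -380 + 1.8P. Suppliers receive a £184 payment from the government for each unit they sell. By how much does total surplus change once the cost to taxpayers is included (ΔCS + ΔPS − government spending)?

Net change in total surplus = -76176/7

Pre-subsidy: 748 - P = -380 + 1.8P gives P* = 2820/7, x* = 2416/7.
With the subsidy, sellers receive Ps = Pb + 184 for each unit, where Pb is the price buyers pay.
Supply in terms of Pb becomes xs = -380 + 1.8(Pb + 184) = -48.8 + 1.8Pb. Setting this equal to demand: 748 - Pb = -48.8 + 1.8Pb, so Pb = 1992/7.
Sellers receive Ps = 1992/7 + 184 = 3280/7; x' = 748 − 1·(1992/7) = 3244/7.
ΔCS = ½(2416/7 + 3244/7)(2820/7 − 1992/7) = 2343240/49; ΔPS = ½(2416/7 + 3244/7)(3280/7 − 2820/7) = 1301800/49.
Government spending = 184 × 3244/7 = 596896/7.
Net change = 2343240/49 + 1301800/49 − 596896/7 = -76176/7. The loss equals the DWL triangle ½·184·828/7.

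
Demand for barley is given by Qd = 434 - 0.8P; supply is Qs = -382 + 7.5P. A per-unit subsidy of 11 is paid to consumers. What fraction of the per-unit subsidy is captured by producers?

Producer share = 8/83

Pre-subsidy: 434 - 0.8P = -382 + 7.5P gives P* = 8160/83, Q* = 29494/83.
With the rebate, buyers effectively pay Pb = Ps − 11, where Ps is the price sellers receive.
Demand in terms of Ps becomes Qd = 434 − 0.8(Ps − 11) = 442.8 - 0.8Ps. Setting this equal to supply: 442.8 - 0.8Ps = -382 + 7.5Ps, so Ps = 8248/83.
Buyers pay Pb = 8248/83 − 11 = 7335/83; Q' = -382 + 7.5·(8248/83) = 30154/83.
Buyers' price falls by P* − Pb = 8160/83 − 7335/83 = 825/83; sellers' price rises by Ps − P* = 8248/83 − 8160/83 = 88/83.
So producers capture (88/83)/11 = 8/83 of each unit of subsidy.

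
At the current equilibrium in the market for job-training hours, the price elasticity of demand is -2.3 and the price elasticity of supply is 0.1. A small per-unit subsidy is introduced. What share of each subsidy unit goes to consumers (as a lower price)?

Consumer share = 1/24

For a small subsidy around the equilibrium, the benefit split depends on the relative slopes, which at a point are proportional to the elasticities.
Buyer share = εs/(εs + |εd|) = 0.1/(0.1 + 2.3) = 1/24; seller share = |εd|/(εs + |εd|) = 23/24.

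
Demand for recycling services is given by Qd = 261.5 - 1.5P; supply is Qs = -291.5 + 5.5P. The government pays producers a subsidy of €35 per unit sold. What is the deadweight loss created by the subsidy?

Pre-subsidy: 261.5 - 1.5P = -291.5 + 5.5P gives P* = 79, Q* = 143.
With the subsidy, sellers receive Ps = Pb + 35 for each unit, where Pb is the price buyers pay.
Supply in terms of Pb becomes Qs = -291.5 + 5.5(Pb + 35) = -99 + 5.5Pb. Setting this equal to demand: 261.5 - 1.5Pb = -99 + 5.5Pb, so Pb = 51.5.
Sellers receive Ps = 51.5 + 35 = 86.5; Q' = 261.5 − 1.5·51.5 = 184.25.
The subsidy expands output by 184.25 − 143 = 41.25 past the efficient level; on those units the gap between marginal cost and willingness to pay runs from 0 up to 35.
DWL = ½ × 35 × 41.25 = 721.875.

Deadweight loss = €721.875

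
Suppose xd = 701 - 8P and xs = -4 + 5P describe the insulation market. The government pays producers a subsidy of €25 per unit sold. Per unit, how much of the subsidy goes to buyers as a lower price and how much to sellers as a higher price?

Buyers gain 125/13 per unit; sellers gain 200/13 per unit

Pre-subsidy: 701 - 8P = -4 + 5P gives P* = 705/13, x* = 3473/13.
With the subsidy, sellers receive Ps = Pb + 25 for each unit, where Pb is the price buyers pay.
Supply in terms of Pb becomes xs = -4 + 5(Pb + 25) = 121 + 5Pb. Setting this equal to demand: 701 - 8Pb = 121 + 5Pb, so Pb = 580/13.
Sellers receive Ps = 580/13 + 25 = 905/13; x' = 701 − 8·(580/13) = 4473/13.
Buyers' price falls by P* − Pb = 705/13 − 580/13 = 125/13; sellers' price rises by Ps − P* = 905/13 − 705/13 = 200/13.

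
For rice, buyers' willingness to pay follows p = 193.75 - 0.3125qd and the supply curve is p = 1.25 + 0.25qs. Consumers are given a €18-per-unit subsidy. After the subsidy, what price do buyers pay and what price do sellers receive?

Pre-subsidy: 193.75 - 0.3125q = 1.25 + 0.25q gives q* = 3080/9 and p* = 3125/36.
With the rebate, buyers effectively pay pb = ps − 18, where ps is the price sellers receive.
On the curves, pb = 193.75 - 0.3125q and ps = 1.25 + 0.25q; the wedge ps − pb = 18 gives 1.25 + 0.25q − (193.75 - 0.3125q) = 18, so q' = 3368/9.
Then pb = 193.75 − 0.3125·(3368/9) = 2765/36 and ps = 1.25 + 0.25·(3368/9) = 3413/36.

Buyers pay 2765/36; sellers receive 3413/36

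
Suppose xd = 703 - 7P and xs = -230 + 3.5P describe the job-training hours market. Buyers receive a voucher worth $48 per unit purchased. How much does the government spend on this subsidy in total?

Government cost = $9264

Pre-subsidy: 703 - 7P = -230 + 3.5P gives P* = 622/7, x* = 81.
With the rebate, buyers effectively pay Pb = Ps − 48, where Ps is the price sellers receive.
Demand in terms of Ps becomes xd = 703 − 7(Ps − 48) = 1039 - 7Ps. Setting this equal to supply: 1039 - 7Ps = -230 + 3.5Ps, so Ps = 846/7.
Buyers pay Pb = 846/7 − 48 = 510/7; x' = -230 + 3.5·(846/7) = 193.
Government outlay = subsidy × quantity = 48 × 193 = 9264.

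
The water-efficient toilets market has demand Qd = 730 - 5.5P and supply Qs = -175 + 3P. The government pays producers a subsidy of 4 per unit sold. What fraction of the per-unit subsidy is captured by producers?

Producer share = 11/17

Pre-subsidy: 730 - 5.5P = -175 + 3P gives P* = 1810/17, Q* = 2455/17.
With the subsidy, sellers receive Ps = Pb + 4 for each unit, where Pb is the price buyers pay.
Supply in terms of Pb becomes Qs = -175 + 3(Pb + 4) = -163 + 3Pb. Setting this equal to demand: 730 - 5.5Pb = -163 + 3Pb, so Pb = 1786/17.
Sellers receive Ps = 1786/17 + 4 = 1854/17; Q' = 730 − 5.5·(1786/17) = 2587/17.
Buyers' price falls by P* − Pb = 1810/17 − 1786/17 = 24/17; sellers' price rises by Ps − P* = 1854/17 − 1810/17 = 44/17.
So producers capture (44/17)/4 = 11/17 of each unit of subsidy.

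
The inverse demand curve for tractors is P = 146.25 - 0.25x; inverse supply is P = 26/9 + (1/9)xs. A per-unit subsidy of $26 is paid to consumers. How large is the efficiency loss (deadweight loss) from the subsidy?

Deadweight loss = $936

Pre-subsidy: 146.25 - 0.25x = 26/9 + (1/9)x gives x* = 397 and P* = 47.
With the rebate, buyers effectively pay Pb = Ps − 26, where Ps is the price sellers receive.
On the curves, Pb = 146.25 - 0.25x and Ps = 26/9 + (1/9)x; the wedge Ps − Pb = 26 gives 26/9 + (1/9)x − (146.25 - 0.25x) = 26, so x' = 469.
Then Pb = 146.25 − 0.25·469 = 29 and Ps = 26/9 + (1/9)·469 = 55.
The subsidy expands output by 469 − 397 = 72 past the efficient level; on those units the gap between marginal cost and willingness to pay runs from 0 up to 26.
DWL = ½ × 26 × 72 = 936.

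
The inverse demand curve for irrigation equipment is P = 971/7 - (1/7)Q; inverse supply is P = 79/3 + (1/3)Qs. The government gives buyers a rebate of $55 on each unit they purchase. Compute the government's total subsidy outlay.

Pre-subsidy: 971/7 - (1/7)Q = 79/3 + (1/3)Q gives Q* = 236 and P* = 105.
With the rebate, buyers effectively pay Pb = Ps − 55, where Ps is the price sellers receive.
On the curves, Pb = 971/7 - (1/7)Q and Ps = 79/3 + (1/3)Q; the wedge Ps − Pb = 55 gives 79/3 + (1/3)Q − (971/7 - (1/7)Q) = 55, so Q' = 351.5.
Then Pb = 971/7 − (1/7)·351.5 = 88.5 and Ps = 79/3 + (1/3)·351.5 = 143.5.
Government outlay = subsidy × quantity = 55 × 351.5 = 19332.5.

Government cost = $19332.5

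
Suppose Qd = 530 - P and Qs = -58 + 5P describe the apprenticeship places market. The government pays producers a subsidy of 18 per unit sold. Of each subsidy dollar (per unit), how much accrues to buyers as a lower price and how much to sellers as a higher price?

Pre-subsidy: 530 - P = -58 + 5P gives P* = 98, Q* = 432.
With the subsidy, sellers receive Ps = Pb + 18 for each unit, where Pb is the price buyers pay.
Supply in terms of Pb becomes Qs = -58 + 5(Pb + 18) = 32 + 5Pb. Setting this equal to demand: 530 - Pb = 32 + 5Pb, so Pb = 83.
Sellers receive Ps = 83 + 18 = 101; Q' = 530 − 1·83 = 447.
Buyers' price falls by P* − Pb = 98 − 83 = 15; sellers' price rises by Ps − P* = 101 − 98 = 3.

Buyers gain 15 per unit; sellers gain 3 per unit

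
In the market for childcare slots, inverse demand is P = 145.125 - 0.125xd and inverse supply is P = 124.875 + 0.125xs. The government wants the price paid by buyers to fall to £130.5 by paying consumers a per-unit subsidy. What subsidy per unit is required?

Required subsidy s = £9 per unit

At a buyer price of 130.5, quantity demanded is 1161 − 8·130.5 = 117.
Sellers supply 117 only when they receive Ps = 124.875 + 0.125·117 = 139.5.
s = Ps − Pb = 139.5 − 130.5 = 9.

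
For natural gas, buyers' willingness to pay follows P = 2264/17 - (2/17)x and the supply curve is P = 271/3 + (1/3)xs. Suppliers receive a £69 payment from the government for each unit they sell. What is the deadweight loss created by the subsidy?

Deadweight loss = £5278.5

Pre-subsidy: 2264/17 - (2/17)x = 271/3 + (1/3)x gives x* = 95 and P* = 122.
With the subsidy, sellers receive Ps = Pb + 69 for each unit, where Pb is the price buyers pay.
On the curves, Pb = 2264/17 - (2/17)x and Ps = 271/3 + (1/3)x; the wedge Ps − Pb = 69 gives 271/3 + (1/3)x − (2264/17 - (2/17)x) = 69, so x' = 248.
Then Pb = 2264/17 − (2/17)·248 = 104 and Ps = 271/3 + (1/3)·248 = 173.
The subsidy expands output by 248 − 95 = 153 past the efficient level; on those units the gap between marginal cost and willingness to pay runs from 0 up to 69.
DWL = ½ × 69 × 153 = 5278.5.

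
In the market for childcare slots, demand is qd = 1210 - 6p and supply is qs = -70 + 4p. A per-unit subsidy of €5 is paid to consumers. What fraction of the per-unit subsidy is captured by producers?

Producer share = 0.6

Pre-subsidy: 1210 - 6p = -70 + 4p gives p* = 128, q* = 442.
With the rebate, buyers effectively pay pb = ps − 5, where ps is the price sellers receive.
Demand in terms of ps becomes qd = 1210 − 6(ps − 5) = 1240 - 6ps. Setting this equal to supply: 1240 - 6ps = -70 + 4ps, so ps = 131.
Buyers pay pb = 131 − 5 = 126; q' = -70 + 4·131 = 454.
Buyers' price falls by p* − pb = 128 − 126 = 2; sellers' price rises by ps − p* = 131 − 128 = 3.
So producers capture 3/5 = 0.6 of each unit of subsidy.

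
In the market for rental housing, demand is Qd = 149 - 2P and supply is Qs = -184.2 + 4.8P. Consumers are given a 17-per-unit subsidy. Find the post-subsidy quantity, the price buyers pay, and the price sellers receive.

Q' = 75; buyers pay 37; sellers receive 54

Pre-subsidy: 149 - 2P = -184.2 + 4.8P gives P* = 49, Q* = 51.
With the rebate, buyers effectively pay Pb = Ps − 17, where Ps is the price sellers receive.
Demand in terms of Ps becomes Qd = 149 − 2(Ps − 17) = 183 - 2Ps. Setting this equal to supply: 183 - 2Ps = -184.2 + 4.8Ps, so Ps = 54.
Buyers pay Pb = 54 − 17 = 37; Q' = -184.2 + 4.8·54 = 75.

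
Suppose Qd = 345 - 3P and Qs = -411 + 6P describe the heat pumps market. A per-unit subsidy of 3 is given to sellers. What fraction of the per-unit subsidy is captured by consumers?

Pre-subsidy: 345 - 3P = -411 + 6P gives P* = 84, Q* = 93.
With the subsidy, sellers receive Ps = Pb + 3 for each unit, where Pb is the price buyers pay.
Supply in terms of Pb becomes Qs = -411 + 6(Pb + 3) = -393 + 6Pb. Setting this equal to demand: 345 - 3Pb = -393 + 6Pb, so Pb = 82.
Sellers receive Ps = 82 + 3 = 85; Q' = 345 − 3·82 = 99.
Buyers' price falls by P* − Pb = 84 − 82 = 2; sellers' price rises by Ps − P* = 85 − 84 = 1.
So consumers capture 2/3 = 2/3 of each unit of subsidy.

Consumer share = 2/3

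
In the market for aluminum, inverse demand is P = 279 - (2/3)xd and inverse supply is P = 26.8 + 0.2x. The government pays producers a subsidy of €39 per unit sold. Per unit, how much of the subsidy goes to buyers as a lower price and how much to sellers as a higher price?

Buyers gain €30 per unit; sellers gain €9 per unit

Pre-subsidy: 279 - (2/3)x = 26.8 + 0.2x gives x* = 291 and P* = 85.
With the subsidy, sellers receive Ps = Pb + 39 for each unit, where Pb is the price buyers pay.
On the curves, Pb = 279 - (2/3)x and Ps = 26.8 + 0.2x; the wedge Ps − Pb = 39 gives 26.8 + 0.2x − (279 - (2/3)x) = 39, so x' = 336.
Then Pb = 279 − (2/3)·336 = 55 and Ps = 26.8 + 0.2·336 = 94.
Buyers' price falls by P* − Pb = 85 − 55 = 30; sellers' price rises by Ps − P* = 94 − 85 = 9.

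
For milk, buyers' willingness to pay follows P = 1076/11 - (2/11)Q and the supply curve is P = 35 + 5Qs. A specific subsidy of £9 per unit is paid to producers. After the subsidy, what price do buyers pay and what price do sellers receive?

Buyers pay 5432/57; sellers receive 5945/57

Pre-subsidy: 1076/11 - (2/11)Q = 35 + 5Q gives Q* = 691/57 and P* = 5450/57.
With the subsidy, sellers receive Ps = Pb + 9 for each unit, where Pb is the price buyers pay.
On the curves, Pb = 1076/11 - (2/11)Q and Ps = 35 + 5Q; the wedge Ps − Pb = 9 gives 35 + 5Q − (1076/11 - (2/11)Q) = 9, so Q' = 790/57.
Then Pb = 1076/11 − (2/11)·(790/57) = 5432/57 and Ps = 35 + 5·(790/57) = 5945/57.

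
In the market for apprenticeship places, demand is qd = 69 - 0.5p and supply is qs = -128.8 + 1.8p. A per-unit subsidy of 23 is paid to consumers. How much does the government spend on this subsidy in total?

Pre-subsidy: 69 - 0.5p = -128.8 + 1.8p gives p* = 86, q* = 26.
With the rebate, buyers effectively pay pb = ps − 23, where ps is the price sellers receive.
Demand in terms of ps becomes qd = 69 − 0.5(ps − 23) = 80.5 - 0.5ps. Setting this equal to supply: 80.5 - 0.5ps = -128.8 + 1.8ps, so ps = 91.
Buyers pay pb = 91 − 23 = 68; q' = -128.8 + 1.8·91 = 35.
Government outlay = subsidy × quantity = 23 × 35 = 805.

Government cost = 805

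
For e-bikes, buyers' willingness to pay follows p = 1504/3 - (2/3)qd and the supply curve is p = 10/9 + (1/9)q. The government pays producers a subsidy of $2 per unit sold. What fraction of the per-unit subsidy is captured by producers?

Producer share = 1/7

Pre-subsidy: 1504/3 - (2/3)q = 10/9 + (1/9)q gives q* = 4502/7 and p* = 508/7.
With the subsidy, sellers receive ps = pb + 2 for each unit, where pb is the price buyers pay.
On the curves, pb = 1504/3 - (2/3)q and ps = 10/9 + (1/9)q; the wedge ps − pb = 2 gives 10/9 + (1/9)q − (1504/3 - (2/3)q) = 2, so q' = 4520/7.
Then pb = 1504/3 − (2/3)·(4520/7) = 496/7 and ps = 10/9 + (1/9)·(4520/7) = 510/7.
Buyers' price falls by p* − pb = 508/7 − 496/7 = 12/7; sellers' price rises by ps − p* = 510/7 − 508/7 = 2/7.
So producers capture (2/7)/2 = 1/7 of each unit of subsidy.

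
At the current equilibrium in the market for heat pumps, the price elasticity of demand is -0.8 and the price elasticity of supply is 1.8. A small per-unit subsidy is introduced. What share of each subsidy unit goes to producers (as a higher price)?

Producer share = 4/13

For a small subsidy around the equilibrium, the benefit split depends on the relative slopes, which at a point are proportional to the elasticities.
Buyer share = εs/(εs + |εd|) = 1.8/(1.8 + 0.8) = 9/13; seller share = |εd|/(εs + |εd|) = 4/13.
So producers capture 4/13 of the subsidy.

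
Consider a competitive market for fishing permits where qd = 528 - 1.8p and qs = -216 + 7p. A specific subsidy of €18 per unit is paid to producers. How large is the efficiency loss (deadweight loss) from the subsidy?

Pre-subsidy: 528 - 1.8p = -216 + 7p gives p* = 930/11, q* = 4134/11.
With the subsidy, sellers receive ps = pb + 18 for each unit, where pb is the price buyers pay.
Supply in terms of pb becomes qs = -216 + 7(pb + 18) = -90 + 7pb. Setting this equal to demand: 528 - 1.8pb = -90 + 7pb, so pb = 1545/22.
Sellers receive ps = 1545/22 + 18 = 1941/22; q' = 528 − 1.8·(1545/22) = 8835/22.
The subsidy expands output by 8835/22 − 4134/11 = 567/22 past the efficient level; on those units the gap between marginal cost and willingness to pay runs from 0 up to 18.
DWL = ½ × 18 × 567/22 = 5103/22.

Deadweight loss = 5103/22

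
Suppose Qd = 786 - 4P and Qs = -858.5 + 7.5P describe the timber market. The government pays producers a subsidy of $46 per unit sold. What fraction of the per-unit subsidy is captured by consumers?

Pre-subsidy: 786 - 4P = -858.5 + 7.5P gives P* = 143, Q* = 214.
With the subsidy, sellers receive Ps = Pb + 46 for each unit, where Pb is the price buyers pay.
Supply in terms of Pb becomes Qs = -858.5 + 7.5(Pb + 46) = -513.5 + 7.5Pb. Setting this equal to demand: 786 - 4Pb = -513.5 + 7.5Pb, so Pb = 113.
Sellers receive Ps = 113 + 46 = 159; Q' = 786 − 4·113 = 334.
Buyers' price falls by P* − Pb = 143 − 113 = 30; sellers' price rises by Ps − P* = 159 − 143 = 16.
So consumers capture 30/46 = 15/23 of each unit of subsidy.

Consumer share = 15/23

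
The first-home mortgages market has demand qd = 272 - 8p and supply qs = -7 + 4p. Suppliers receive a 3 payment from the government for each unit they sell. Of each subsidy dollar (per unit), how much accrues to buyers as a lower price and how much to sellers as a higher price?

Pre-subsidy: 272 - 8p = -7 + 4p gives p* = 23.25, q* = 86.
With the subsidy, sellers receive ps = pb + 3 for each unit, where pb is the price buyers pay.
Supply in terms of pb becomes qs = -7 + 4(pb + 3) = 5 + 4pb. Setting this equal to demand: 272 - 8pb = 5 + 4pb, so pb = 22.25.
Sellers receive ps = 22.25 + 3 = 25.25; q' = 272 − 8·22.25 = 94.
Buyers' price falls by p* − pb = 23.25 − 22.25 = 1; sellers' price rises by ps − p* = 25.25 − 23.25 = 2.

Buyers gain 1 per unit; sellers gain 2 per unit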